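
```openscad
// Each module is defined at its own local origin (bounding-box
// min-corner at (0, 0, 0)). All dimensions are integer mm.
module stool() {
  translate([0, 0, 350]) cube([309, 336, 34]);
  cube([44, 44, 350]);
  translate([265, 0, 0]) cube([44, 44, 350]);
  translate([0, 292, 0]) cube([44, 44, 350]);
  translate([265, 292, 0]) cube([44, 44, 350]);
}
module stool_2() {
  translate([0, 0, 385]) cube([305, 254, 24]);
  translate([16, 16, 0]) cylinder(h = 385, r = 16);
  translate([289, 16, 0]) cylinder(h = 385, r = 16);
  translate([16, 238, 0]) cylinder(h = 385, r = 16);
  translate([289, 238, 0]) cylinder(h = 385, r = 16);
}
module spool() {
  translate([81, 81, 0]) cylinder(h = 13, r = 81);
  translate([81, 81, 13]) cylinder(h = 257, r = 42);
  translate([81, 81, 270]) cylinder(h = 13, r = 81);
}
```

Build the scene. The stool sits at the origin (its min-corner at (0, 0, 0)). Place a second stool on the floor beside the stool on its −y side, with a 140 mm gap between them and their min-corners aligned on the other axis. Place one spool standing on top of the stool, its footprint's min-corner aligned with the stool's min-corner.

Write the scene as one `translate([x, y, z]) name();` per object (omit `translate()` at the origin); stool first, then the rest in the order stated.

stool();
translate([0, -394, 0]) stool_2();
translate([0, 0, 384]) spool();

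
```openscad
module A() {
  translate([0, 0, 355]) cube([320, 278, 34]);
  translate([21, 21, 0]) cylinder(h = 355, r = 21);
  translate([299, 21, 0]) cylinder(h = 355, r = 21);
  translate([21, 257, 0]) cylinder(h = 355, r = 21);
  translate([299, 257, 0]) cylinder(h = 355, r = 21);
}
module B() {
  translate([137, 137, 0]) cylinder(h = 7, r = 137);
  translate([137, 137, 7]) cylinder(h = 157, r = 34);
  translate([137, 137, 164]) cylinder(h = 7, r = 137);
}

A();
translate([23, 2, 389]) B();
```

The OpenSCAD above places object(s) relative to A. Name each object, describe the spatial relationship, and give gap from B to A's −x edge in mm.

The spool's min-x is at 23; the stool's min-x is 0; gap = 23 mm.

A is a stool. B is a spool. The spool is on top of the stool, centred. The gap from the spool to the stool's −x edge is 23 mm.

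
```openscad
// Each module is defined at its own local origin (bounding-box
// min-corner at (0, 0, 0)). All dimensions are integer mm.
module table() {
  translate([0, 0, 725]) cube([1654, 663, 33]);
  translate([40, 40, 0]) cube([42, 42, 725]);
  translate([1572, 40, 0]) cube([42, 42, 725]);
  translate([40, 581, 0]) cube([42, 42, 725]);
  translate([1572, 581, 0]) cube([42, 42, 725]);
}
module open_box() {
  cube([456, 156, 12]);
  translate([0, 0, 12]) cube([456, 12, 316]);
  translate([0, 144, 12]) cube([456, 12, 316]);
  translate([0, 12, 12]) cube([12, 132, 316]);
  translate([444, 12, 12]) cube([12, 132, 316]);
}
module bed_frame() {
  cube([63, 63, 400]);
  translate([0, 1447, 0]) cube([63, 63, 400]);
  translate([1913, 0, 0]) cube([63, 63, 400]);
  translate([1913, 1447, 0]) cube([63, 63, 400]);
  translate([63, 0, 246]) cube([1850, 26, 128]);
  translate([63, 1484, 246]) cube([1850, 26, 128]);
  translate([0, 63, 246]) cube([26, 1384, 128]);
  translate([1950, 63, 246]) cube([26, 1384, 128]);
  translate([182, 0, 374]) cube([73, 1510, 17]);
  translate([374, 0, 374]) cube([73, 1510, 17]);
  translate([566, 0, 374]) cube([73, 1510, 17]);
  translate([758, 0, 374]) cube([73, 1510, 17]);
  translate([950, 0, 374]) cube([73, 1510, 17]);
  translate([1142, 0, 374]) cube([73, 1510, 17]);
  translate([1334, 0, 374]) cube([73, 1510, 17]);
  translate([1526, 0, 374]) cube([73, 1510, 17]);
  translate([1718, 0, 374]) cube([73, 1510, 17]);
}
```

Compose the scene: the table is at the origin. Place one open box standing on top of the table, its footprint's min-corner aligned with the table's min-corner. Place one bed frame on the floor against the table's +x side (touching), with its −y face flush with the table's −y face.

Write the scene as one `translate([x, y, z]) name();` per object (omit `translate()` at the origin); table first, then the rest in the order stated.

table();
translate([0, 0, 758]) open_box();
translate([1654, 0, 0]) bed_frame();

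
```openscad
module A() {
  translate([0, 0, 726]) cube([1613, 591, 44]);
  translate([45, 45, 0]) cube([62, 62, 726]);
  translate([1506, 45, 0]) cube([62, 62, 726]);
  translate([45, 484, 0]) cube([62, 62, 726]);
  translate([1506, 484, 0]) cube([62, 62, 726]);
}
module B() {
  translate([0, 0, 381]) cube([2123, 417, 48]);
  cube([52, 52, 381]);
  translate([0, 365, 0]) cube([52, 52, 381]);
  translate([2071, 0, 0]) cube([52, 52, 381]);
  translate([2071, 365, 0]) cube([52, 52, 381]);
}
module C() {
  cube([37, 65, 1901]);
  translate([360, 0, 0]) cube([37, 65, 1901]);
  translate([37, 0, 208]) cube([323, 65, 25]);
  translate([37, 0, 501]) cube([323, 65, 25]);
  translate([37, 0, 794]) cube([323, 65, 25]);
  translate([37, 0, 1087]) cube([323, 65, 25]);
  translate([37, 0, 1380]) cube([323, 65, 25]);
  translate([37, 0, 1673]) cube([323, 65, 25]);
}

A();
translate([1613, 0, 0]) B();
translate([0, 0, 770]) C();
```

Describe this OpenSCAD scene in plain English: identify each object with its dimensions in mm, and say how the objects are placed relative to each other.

A is a table: top 1613 mm (x) × 591 mm (y), 44 mm thick, upper face at z = 770 mm, on four 62×62 mm square legs, each inset 45 mm from the nearest pair of top edges, running from z = 0 to the bottom of the top.

B is a bench: a 2123×417 mm seat slab, 48 mm thick, top at z = 429 mm, on four 52×52 mm square legs flush with the seat corners and standing on z = 0.

C is a wooden ladder with two side rails of 37×65 mm section and 1901 mm height, set 397 mm apart overall. Between them run 6 rectangular rungs (65 mm deep, 25 mm thick), front faces flush with the rails' −y face. The bottom of the first rung is 208 mm above the floor and each subsequent rung is 293 mm higher than the one below.

The bench is against the table's +x side, with their −y faces flush. The ladder is on top of the table.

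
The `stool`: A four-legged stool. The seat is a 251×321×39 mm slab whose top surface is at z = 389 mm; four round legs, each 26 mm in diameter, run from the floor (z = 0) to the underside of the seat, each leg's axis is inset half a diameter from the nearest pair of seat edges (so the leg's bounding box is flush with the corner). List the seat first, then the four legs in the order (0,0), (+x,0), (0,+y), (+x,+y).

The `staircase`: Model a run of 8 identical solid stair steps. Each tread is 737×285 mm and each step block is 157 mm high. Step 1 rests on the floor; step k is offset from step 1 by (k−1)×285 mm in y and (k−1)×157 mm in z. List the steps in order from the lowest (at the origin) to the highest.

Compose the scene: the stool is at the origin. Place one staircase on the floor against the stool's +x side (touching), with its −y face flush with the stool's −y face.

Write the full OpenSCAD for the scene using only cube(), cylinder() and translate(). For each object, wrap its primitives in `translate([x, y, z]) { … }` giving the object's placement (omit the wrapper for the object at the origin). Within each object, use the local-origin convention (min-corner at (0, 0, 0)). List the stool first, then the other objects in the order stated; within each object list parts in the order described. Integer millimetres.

translate([0, 0, 350]) cube([251, 321, 39]);
translate([13, 13, 0]) cylinder(h = 350, r = 13);
translate([238, 13, 0]) cylinder(h = 350, r = 13);
translate([13, 308, 0]) cylinder(h = 350, r = 13);
translate([238, 308, 0]) cylinder(h = 350, r = 13);
translate([251, 0, 0]) {
  cube([737, 285, 157]);
  translate([0, 285, 157]) cube([737, 285, 157]);
  translate([0, 570, 314]) cube([737, 285, 157]);
  translate([0, 855, 471]) cube([737, 285, 157]);
  translate([0, 1140, 628]) cube([737, 285, 157]);
  translate([0, 1425, 785]) cube([737, 285, 157]);
  translate([0, 1710, 942]) cube([737, 285, 157]);
  translate([0, 1995, 1099]) cube([737, 285, 157]);
}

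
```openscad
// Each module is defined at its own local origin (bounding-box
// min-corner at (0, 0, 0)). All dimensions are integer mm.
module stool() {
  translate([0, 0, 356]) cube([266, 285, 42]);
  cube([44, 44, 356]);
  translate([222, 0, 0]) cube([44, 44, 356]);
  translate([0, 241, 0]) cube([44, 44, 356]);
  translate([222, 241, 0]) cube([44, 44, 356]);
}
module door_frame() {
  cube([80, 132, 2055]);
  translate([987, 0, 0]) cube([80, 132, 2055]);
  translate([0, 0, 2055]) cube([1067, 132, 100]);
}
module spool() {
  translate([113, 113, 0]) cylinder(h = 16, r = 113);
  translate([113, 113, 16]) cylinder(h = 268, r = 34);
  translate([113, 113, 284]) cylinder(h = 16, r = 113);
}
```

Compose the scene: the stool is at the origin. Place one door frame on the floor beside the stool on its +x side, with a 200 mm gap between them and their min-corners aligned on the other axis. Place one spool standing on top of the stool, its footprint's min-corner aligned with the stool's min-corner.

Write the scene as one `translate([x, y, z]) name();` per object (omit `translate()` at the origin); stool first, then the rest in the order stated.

stool();
translate([466, 0, 0]) door_frame();
translate([0, 0, 398]) spool();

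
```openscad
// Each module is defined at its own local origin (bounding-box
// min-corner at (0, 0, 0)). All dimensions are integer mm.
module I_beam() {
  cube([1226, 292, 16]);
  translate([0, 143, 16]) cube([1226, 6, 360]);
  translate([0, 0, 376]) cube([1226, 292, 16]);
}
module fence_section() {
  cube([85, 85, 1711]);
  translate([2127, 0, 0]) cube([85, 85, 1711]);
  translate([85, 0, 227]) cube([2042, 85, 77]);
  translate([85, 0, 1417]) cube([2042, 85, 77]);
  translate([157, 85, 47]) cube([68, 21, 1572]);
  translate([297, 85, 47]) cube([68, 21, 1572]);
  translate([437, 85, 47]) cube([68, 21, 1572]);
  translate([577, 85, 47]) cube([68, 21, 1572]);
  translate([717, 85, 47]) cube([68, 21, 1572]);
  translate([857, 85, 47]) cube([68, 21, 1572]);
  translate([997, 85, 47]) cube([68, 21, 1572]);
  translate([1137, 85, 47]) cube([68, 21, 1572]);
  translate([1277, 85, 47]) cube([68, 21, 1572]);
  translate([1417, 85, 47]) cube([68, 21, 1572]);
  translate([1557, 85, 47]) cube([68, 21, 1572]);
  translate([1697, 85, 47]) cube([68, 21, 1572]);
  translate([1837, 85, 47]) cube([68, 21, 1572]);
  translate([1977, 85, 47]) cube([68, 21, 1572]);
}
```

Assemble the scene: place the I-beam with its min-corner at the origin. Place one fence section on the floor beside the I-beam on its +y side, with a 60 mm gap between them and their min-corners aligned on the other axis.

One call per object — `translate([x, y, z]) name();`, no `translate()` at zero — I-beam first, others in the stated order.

I_beam();
translate([0, 352, 0]) fence_section();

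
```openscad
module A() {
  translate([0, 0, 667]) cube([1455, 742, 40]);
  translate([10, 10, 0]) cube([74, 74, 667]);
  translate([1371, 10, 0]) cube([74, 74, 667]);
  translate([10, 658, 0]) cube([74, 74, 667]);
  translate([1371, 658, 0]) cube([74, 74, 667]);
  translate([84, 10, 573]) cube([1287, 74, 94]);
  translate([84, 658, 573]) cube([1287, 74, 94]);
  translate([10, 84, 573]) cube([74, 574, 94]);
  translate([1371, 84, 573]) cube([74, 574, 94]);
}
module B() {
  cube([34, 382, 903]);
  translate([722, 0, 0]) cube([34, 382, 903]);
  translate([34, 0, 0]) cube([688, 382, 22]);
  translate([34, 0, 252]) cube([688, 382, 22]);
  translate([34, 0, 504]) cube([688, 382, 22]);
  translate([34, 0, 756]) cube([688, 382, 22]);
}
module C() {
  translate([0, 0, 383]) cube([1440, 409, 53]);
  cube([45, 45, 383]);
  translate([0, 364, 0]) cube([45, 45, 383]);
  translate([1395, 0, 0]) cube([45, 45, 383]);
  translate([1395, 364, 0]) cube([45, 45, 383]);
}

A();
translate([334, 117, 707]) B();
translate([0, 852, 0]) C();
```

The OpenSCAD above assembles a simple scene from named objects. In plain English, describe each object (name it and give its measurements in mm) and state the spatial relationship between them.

A is a table with a 1455×742 mm rectangular top, 40 mm thick, top surface at z = 707 mm, supported by four 74×74 mm square legs, each inset 10 mm from the nearest pair of top edges, running from the floor. Four apron rails, 74 mm thick and 94 mm tall, run between adjacent legs with their top edges flush with the underside of the top and their outer faces flush with the legs' outer faces.

B is an open bookshelf. Two side panels, each 34 mm thick, 382 mm deep and 903 mm tall, stand 756 mm apart (outside-to-outside). Between them sit 4 shelves, each 22 mm thick and 382 mm deep, spanning the full gap between the sides. The bottom shelf rests on the floor (its underside at z = 0) and the clear gap between one shelf's top and the next shelf's underside is 230 mm.

C is a long wooden bench with a 1440 mm (x) × 409 mm (y) seat, 53 mm thick, its top surface 436 mm above the floor. Four 45 mm square legs at the seat corners, flush with the edges, run from z = 0 to the seat underside.

The bookshelf is on top of the table. The bench is on the floor beside the table on its +y side.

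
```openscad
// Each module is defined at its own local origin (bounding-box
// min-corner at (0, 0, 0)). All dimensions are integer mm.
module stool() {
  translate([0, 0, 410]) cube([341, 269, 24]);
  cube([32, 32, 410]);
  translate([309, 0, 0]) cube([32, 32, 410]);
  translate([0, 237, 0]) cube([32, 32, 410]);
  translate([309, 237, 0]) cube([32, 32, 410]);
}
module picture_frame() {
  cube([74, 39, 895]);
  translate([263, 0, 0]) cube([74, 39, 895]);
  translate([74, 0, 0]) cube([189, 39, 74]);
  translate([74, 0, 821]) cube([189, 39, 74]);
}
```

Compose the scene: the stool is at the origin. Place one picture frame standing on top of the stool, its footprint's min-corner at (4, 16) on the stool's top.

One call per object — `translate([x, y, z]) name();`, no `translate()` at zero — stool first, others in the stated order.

stool();
translate([4, 16, 434]) picture_frame();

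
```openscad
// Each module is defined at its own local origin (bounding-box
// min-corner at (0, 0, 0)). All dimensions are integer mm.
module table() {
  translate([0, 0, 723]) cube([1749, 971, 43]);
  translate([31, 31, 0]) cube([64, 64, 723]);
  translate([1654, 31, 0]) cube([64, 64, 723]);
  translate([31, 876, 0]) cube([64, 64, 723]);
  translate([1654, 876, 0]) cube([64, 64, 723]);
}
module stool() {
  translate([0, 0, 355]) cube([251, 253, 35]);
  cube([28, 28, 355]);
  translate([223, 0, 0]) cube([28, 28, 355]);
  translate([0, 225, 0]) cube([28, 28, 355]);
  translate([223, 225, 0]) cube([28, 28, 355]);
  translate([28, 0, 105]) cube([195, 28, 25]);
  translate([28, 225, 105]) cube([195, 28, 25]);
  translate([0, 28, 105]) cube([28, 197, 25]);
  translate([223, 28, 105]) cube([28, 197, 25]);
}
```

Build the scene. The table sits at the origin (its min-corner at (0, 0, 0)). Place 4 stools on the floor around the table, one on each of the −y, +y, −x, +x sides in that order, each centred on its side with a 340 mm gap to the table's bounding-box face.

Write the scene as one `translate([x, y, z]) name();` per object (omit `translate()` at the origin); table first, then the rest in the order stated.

table();
translate([749, -593, 0]) stool();
translate([749, 1311, 0]) stool();
translate([-591, 359, 0]) stool();
translate([2089, 359, 0]) stool();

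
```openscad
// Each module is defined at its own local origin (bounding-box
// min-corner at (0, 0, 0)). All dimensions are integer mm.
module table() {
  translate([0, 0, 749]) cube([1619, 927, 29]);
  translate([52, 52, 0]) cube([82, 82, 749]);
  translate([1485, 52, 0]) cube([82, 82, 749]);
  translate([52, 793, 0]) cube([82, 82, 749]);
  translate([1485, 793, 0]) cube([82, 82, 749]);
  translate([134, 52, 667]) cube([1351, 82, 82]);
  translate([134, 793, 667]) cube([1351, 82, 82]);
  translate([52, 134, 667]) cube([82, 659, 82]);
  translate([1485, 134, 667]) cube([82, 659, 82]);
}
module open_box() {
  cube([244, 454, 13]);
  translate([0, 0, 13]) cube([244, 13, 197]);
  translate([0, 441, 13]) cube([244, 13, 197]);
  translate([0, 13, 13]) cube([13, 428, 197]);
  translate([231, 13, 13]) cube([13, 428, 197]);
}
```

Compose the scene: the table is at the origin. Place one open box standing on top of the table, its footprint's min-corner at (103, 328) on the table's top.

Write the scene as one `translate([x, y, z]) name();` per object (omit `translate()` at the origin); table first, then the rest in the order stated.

table();
translate([103, 328, 778]) open_box();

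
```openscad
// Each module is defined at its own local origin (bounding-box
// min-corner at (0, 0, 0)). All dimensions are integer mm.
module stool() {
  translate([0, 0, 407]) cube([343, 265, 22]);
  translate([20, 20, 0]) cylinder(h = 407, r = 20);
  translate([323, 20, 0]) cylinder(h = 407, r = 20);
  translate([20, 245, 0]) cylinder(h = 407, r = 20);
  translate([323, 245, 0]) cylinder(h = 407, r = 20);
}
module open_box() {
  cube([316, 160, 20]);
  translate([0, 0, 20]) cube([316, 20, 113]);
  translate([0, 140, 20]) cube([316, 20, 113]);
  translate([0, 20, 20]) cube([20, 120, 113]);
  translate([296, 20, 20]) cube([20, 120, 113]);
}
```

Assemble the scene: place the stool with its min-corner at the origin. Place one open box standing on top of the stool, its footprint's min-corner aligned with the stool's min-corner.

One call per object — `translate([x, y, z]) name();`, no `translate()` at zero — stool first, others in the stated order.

stool();
translate([0, 0, 429]) open_box();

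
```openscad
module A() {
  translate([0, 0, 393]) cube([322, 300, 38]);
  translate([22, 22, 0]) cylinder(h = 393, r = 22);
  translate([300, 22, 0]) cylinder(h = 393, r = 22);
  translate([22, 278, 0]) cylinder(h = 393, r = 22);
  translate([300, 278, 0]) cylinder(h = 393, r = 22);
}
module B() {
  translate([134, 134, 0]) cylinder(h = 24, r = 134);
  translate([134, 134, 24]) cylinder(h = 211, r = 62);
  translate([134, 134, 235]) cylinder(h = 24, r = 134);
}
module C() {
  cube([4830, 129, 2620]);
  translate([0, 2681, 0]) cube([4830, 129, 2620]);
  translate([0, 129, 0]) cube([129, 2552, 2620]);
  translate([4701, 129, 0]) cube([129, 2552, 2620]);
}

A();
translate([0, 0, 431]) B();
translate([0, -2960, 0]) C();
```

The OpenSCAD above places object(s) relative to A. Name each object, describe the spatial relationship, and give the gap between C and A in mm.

The house frame's nearest face is 150 mm from the stool's −y face.

A is a stool. B is a spool. C is a house frame. The spool is on top of the stool. The house frame is on the floor beside the stool on its −y side. The gap between the house frame and the stool is 150 mm.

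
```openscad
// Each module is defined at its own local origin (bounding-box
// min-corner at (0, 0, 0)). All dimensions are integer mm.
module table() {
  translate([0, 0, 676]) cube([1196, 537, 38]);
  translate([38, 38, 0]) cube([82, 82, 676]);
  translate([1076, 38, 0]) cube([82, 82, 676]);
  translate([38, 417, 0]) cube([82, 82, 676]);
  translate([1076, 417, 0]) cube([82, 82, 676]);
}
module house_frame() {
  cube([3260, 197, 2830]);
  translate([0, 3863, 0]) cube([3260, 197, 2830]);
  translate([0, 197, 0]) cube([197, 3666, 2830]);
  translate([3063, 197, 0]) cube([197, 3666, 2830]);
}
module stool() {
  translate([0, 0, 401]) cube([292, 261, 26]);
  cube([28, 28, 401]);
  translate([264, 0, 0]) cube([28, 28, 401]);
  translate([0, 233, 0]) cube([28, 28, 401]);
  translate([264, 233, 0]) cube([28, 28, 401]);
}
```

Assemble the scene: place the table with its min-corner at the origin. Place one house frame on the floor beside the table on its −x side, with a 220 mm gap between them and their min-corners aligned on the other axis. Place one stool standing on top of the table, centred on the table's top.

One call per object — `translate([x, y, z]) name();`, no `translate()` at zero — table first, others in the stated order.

table();
translate([-3480, 0, 0]) house_frame();
translate([452, 138, 714]) stool();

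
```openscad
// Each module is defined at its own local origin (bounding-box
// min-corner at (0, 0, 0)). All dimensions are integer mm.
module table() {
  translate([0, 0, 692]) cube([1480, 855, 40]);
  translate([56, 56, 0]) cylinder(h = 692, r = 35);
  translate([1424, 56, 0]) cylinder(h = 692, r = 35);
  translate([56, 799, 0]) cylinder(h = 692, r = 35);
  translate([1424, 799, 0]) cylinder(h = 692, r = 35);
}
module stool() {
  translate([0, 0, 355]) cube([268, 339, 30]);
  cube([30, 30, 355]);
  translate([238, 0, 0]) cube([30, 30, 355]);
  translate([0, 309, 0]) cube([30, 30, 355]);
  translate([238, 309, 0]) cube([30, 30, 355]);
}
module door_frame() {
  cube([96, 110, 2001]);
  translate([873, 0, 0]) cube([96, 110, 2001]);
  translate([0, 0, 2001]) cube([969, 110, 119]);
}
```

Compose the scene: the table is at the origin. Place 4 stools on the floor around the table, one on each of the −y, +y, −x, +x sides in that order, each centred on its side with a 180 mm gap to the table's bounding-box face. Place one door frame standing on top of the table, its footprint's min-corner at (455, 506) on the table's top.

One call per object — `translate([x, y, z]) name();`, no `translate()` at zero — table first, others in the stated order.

table();
translate([606, -519, 0]) stool();
translate([606, 1035, 0]) stool();
translate([-448, 258, 0]) stool();
translate([1660, 258, 0]) stool();
translate([455, 506, 732]) door_frame();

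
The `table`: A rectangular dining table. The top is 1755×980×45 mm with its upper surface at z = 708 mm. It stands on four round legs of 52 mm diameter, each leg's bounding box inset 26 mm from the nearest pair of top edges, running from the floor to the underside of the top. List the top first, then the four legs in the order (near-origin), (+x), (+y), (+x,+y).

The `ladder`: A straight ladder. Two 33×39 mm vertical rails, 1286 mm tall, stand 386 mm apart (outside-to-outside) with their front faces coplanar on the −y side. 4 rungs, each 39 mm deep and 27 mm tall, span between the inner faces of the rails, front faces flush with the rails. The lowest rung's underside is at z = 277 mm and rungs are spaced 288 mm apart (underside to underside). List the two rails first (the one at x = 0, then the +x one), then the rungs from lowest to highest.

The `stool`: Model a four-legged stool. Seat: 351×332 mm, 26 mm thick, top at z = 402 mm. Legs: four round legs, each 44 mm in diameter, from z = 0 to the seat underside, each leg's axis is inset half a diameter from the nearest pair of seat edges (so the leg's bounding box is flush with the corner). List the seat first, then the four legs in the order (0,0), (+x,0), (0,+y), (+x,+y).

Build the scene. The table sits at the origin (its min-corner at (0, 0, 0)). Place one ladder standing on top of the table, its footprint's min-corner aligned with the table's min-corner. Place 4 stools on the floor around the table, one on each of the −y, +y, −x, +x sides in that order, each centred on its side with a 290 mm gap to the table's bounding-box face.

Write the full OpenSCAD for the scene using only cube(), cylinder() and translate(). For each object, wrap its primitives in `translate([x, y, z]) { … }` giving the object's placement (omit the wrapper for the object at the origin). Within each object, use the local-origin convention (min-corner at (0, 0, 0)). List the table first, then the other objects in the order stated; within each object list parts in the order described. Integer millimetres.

translate([0, 0, 663]) cube([1755, 980, 45]);
translate([52, 52, 0]) cylinder(h = 663, r = 26);
translate([1703, 52, 0]) cylinder(h = 663, r = 26);
translate([52, 928, 0]) cylinder(h = 663, r = 26);
translate([1703, 928, 0]) cylinder(h = 663, r = 26);
translate([0, 0, 708]) {
  cube([33, 39, 1286]);
  translate([353, 0, 0]) cube([33, 39, 1286]);
  translate([33, 0, 277]) cube([320, 39, 27]);
  translate([33, 0, 565]) cube([320, 39, 27]);
  translate([33, 0, 853]) cube([320, 39, 27]);
  translate([33, 0, 1141]) cube([320, 39, 27]);
}
translate([702, -622, 0]) {
  translate([0, 0, 376]) cube([351, 332, 26]);
  translate([22, 22, 0]) cylinder(h = 376, r = 22);
  translate([329, 22, 0]) cylinder(h = 376, r = 22);
  translate([22, 310, 0]) cylinder(h = 376, r = 22);
  translate([329, 310, 0]) cylinder(h = 376, r = 22);
}
translate([702, 1270, 0]) {
  translate([0, 0, 376]) cube([351, 332, 26]);
  translate([22, 22, 0]) cylinder(h = 376, r = 22);
  translate([329, 22, 0]) cylinder(h = 376, r = 22);
  translate([22, 310, 0]) cylinder(h = 376, r = 22);
  translate([329, 310, 0]) cylinder(h = 376, r = 22);
}
translate([-641, 324, 0]) {
  translate([0, 0, 376]) cube([351, 332, 26]);
  translate([22, 22, 0]) cylinder(h = 376, r = 22);
  translate([329, 22, 0]) cylinder(h = 376, r = 22);
  translate([22, 310, 0]) cylinder(h = 376, r = 22);
  translate([329, 310, 0]) cylinder(h = 376, r = 22);
}
translate([2045, 324, 0]) {
  translate([0, 0, 376]) cube([351, 332, 26]);
  translate([22, 22, 0]) cylinder(h = 376, r = 22);
  translate([329, 22, 0]) cylinder(h = 376, r = 22);
  translate([22, 310, 0]) cylinder(h = 376, r = 22);
  translate([329, 310, 0]) cylinder(h = 376, r = 22);
}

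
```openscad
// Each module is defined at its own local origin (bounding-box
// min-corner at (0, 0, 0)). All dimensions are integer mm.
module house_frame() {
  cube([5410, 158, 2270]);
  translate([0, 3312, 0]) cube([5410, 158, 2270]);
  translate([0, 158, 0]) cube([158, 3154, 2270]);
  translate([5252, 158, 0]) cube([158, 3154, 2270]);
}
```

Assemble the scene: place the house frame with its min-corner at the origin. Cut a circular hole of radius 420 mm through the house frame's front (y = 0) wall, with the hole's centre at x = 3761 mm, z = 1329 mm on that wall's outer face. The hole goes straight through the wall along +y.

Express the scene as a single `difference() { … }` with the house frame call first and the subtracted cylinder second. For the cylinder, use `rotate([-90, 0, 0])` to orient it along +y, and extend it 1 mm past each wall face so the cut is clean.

difference() {
  house_frame();
  translate([3761, -1, 1329]) rotate([-90, 0, 0]) cylinder(h = 160, r = 420);
}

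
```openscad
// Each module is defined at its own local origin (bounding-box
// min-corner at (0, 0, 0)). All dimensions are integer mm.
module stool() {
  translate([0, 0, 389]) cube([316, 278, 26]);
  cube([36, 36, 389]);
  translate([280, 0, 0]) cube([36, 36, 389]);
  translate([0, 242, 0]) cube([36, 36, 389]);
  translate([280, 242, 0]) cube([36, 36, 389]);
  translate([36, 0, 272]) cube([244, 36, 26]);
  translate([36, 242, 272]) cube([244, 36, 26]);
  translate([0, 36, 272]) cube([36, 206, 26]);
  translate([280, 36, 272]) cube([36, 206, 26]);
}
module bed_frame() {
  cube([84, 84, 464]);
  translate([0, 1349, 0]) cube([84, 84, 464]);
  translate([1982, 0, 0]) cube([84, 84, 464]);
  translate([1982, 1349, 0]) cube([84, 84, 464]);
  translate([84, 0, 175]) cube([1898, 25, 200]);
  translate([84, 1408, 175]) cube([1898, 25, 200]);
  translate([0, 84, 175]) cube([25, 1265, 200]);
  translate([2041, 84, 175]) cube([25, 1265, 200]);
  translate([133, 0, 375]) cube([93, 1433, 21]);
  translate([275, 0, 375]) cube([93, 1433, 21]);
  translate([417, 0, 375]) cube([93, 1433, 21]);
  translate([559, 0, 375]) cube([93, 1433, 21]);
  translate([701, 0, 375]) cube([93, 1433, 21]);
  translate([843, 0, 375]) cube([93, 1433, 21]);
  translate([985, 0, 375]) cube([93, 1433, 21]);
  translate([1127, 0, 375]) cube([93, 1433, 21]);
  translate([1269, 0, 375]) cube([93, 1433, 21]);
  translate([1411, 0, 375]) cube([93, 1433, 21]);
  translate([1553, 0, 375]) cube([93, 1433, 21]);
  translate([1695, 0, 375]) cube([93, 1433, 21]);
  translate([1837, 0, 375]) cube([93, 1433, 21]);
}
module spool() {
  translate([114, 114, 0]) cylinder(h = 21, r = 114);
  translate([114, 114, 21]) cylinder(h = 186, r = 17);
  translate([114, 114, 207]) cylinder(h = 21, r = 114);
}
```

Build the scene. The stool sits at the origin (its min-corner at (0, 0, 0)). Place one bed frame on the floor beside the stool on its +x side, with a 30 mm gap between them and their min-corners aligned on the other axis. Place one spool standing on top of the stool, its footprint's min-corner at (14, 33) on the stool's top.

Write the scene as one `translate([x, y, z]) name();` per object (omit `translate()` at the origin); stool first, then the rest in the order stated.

stool();
translate([346, 0, 0]) bed_frame();
translate([14, 33, 415]) spool();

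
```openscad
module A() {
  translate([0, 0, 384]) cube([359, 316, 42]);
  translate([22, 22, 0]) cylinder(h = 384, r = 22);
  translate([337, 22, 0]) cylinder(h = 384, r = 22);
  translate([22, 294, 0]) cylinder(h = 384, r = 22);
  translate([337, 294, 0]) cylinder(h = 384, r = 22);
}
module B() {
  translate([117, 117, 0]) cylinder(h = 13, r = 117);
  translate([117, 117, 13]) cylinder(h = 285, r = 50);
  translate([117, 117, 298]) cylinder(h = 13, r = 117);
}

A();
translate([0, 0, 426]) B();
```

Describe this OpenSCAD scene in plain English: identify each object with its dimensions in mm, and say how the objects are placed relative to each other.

A is a simple wooden stool: a rectangular seat 359 mm (x) by 316 mm (y), 42 mm thick, top face at z = 426 mm, on four round legs, each 44 mm in diameter. The legs rest on z = 0, each leg's axis is inset half a diameter from the nearest pair of seat edges (so the leg's bounding box is flush with the corner).

B is a spool: two coaxial disc flanges of radius 117 mm and thickness 13 mm, joined by a core cylinder of radius 50 mm and height 285 mm. The lower flange rests on z = 0 and the three cylinders share a vertical axis.

The spool is on top of the stool.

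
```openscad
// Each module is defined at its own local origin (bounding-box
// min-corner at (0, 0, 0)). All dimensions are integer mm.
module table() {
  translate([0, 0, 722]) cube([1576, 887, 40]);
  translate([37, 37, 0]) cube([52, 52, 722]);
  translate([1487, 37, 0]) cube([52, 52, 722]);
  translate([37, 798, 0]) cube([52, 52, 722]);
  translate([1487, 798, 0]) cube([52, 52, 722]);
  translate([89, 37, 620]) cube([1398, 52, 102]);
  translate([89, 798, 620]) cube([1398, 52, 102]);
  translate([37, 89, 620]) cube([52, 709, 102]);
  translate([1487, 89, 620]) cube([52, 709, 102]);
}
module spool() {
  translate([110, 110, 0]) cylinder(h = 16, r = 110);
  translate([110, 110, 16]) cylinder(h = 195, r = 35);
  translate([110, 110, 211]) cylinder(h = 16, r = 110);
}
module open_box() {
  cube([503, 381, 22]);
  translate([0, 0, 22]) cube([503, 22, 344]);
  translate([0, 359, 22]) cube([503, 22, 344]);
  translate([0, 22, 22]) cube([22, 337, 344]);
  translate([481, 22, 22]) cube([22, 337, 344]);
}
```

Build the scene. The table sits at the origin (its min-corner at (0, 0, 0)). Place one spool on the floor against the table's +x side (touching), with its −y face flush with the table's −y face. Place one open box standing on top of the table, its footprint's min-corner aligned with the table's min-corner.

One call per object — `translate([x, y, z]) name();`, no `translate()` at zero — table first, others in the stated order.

table();
translate([1576, 0, 0]) spool();
translate([0, 0, 762]) open_box();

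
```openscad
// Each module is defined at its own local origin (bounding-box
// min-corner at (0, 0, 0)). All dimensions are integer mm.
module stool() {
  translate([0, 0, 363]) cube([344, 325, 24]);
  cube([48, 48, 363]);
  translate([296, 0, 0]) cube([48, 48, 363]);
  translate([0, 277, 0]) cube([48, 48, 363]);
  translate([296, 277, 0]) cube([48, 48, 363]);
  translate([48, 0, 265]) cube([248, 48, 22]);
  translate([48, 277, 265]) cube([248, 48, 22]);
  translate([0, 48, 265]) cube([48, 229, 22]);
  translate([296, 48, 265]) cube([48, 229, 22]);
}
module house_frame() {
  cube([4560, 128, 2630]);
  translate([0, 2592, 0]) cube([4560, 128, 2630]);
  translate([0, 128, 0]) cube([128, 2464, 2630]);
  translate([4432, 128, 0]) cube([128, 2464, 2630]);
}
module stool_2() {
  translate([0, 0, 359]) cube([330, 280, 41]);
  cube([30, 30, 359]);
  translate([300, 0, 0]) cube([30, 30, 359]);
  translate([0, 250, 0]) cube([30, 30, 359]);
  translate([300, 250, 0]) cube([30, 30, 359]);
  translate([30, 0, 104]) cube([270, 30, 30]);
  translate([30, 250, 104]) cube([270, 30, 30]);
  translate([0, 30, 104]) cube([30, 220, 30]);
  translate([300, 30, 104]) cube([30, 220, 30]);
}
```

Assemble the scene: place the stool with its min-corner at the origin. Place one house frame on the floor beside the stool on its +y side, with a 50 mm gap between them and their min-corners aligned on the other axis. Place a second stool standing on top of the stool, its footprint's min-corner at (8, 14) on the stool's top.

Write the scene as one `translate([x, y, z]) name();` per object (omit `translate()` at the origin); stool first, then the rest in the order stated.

stool();
translate([0, 375, 0]) house_frame();
translate([8, 14, 387]) stool_2();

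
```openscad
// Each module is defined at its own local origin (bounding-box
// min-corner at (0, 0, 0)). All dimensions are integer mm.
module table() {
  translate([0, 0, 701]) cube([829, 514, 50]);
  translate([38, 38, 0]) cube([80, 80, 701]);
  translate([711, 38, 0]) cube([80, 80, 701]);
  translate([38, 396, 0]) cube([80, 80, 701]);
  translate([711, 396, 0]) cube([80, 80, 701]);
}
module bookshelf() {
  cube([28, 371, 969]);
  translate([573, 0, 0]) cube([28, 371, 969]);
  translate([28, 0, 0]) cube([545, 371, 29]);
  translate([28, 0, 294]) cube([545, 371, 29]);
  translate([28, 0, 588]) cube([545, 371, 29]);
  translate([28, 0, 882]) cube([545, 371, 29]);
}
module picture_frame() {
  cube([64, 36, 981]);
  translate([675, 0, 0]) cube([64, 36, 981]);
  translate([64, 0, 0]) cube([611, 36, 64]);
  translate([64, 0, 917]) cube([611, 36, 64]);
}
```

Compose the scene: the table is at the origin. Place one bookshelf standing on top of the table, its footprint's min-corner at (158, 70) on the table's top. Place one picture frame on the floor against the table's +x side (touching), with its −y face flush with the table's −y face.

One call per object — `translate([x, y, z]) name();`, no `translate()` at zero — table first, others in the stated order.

table();
translate([158, 70, 751]) bookshelf();
translate([829, 0, 0]) picture_frame();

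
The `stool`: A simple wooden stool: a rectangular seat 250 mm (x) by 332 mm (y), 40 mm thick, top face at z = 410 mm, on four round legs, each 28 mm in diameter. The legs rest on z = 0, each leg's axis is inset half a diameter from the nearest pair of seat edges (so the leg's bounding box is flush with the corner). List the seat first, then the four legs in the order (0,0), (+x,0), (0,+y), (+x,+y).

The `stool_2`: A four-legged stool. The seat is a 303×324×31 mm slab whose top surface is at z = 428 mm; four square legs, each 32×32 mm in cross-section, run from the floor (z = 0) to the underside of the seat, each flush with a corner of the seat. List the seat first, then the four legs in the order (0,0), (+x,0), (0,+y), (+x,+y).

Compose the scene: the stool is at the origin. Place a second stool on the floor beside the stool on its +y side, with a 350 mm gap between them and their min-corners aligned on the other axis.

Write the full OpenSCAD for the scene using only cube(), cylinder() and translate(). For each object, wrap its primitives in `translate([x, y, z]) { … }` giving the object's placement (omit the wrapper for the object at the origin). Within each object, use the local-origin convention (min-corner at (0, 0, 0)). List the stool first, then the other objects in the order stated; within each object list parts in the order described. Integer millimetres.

translate([0, 0, 370]) cube([250, 332, 40]);
translate([14, 14, 0]) cylinder(h = 370, r = 14);
translate([236, 14, 0]) cylinder(h = 370, r = 14);
translate([14, 318, 0]) cylinder(h = 370, r = 14);
translate([236, 318, 0]) cylinder(h = 370, r = 14);
translate([0, 682, 0]) {
  translate([0, 0, 397]) cube([303, 324, 31]);
  cube([32, 32, 397]);
  translate([271, 0, 0]) cube([32, 32, 397]);
  translate([0, 292, 0]) cube([32, 32, 397]);
  translate([271, 292, 0]) cube([32, 32, 397]);
}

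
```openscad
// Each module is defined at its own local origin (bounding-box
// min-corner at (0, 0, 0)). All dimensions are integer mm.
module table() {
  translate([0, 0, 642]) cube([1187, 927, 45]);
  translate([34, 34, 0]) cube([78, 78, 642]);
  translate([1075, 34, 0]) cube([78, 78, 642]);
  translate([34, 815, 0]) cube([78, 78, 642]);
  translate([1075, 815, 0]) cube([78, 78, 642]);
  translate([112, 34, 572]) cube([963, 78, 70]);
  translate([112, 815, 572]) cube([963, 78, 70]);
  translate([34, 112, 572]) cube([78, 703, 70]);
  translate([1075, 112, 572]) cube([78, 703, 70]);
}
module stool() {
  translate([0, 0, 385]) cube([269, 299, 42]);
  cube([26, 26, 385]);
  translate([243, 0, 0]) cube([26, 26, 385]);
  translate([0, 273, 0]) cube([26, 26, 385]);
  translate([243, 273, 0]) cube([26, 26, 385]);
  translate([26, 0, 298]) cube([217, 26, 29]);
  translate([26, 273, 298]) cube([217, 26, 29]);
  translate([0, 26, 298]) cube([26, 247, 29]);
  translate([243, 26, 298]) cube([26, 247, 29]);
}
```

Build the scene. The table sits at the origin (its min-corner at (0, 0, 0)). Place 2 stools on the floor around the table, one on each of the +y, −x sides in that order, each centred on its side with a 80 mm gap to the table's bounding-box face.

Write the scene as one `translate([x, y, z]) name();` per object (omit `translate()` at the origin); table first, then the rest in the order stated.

table();
translate([459, 1007, 0]) stool();
translate([-349, 314, 0]) stool();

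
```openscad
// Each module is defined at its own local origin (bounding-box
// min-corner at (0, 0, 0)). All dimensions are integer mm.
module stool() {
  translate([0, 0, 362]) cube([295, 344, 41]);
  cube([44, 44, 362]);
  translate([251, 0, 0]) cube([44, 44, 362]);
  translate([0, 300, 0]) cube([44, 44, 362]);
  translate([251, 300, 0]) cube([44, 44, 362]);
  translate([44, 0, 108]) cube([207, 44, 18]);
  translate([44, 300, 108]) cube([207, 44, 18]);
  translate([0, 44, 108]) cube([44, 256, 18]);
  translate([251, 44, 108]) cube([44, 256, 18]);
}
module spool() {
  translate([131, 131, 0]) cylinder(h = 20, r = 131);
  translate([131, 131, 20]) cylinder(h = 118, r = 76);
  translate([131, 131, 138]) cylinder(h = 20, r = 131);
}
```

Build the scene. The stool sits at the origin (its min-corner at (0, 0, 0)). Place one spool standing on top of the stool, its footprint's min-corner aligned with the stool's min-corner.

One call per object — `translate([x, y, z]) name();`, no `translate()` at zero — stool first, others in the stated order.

stool();
translate([0, 0, 403]) spool();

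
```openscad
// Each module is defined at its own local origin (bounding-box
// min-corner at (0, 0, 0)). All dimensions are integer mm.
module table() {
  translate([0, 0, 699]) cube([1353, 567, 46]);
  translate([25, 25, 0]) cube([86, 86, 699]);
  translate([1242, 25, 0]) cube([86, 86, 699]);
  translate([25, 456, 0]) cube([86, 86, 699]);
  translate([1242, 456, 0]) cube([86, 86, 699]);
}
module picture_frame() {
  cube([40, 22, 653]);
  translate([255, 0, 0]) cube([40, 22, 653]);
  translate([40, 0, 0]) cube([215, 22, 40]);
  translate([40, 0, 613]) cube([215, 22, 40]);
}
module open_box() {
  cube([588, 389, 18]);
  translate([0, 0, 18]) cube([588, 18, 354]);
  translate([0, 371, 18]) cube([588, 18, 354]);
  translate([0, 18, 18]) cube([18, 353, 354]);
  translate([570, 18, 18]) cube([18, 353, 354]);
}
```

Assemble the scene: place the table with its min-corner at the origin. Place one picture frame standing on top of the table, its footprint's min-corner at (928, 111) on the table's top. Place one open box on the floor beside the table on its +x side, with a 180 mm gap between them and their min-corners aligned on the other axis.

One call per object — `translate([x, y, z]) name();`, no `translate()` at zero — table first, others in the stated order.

table();
translate([928, 111, 745]) picture_frame();
translate([1533, 0, 0]) open_box();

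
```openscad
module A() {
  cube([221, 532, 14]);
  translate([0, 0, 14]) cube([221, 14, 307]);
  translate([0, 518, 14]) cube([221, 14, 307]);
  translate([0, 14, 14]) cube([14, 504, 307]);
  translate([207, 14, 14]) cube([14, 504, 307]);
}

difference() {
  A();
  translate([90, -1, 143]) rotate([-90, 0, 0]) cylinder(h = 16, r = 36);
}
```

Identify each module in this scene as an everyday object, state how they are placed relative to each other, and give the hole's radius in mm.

A is an open box. The open box has a circular hole through its front wall. The hole's radius is 36 mm.

The subtracted cylinder has r = 36 mm.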